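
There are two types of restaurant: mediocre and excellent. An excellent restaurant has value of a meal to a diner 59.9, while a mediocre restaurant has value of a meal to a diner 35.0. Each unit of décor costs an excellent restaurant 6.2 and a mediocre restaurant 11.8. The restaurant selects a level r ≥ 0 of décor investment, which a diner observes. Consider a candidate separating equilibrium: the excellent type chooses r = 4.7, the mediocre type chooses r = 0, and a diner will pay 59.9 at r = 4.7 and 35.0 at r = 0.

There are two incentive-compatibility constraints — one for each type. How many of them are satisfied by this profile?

1

Mediocre type: stay at 0 → 35.0; mimic → 59.9 − 11.8 × 4.7 = 4.44. IC holds (35.0 ≥ 4.44).
Excellent type: signal → 59.9 − 6.2 × 4.7 = 30.76; deviate to 0 → 35.0. IC fails (30.76 < 35.0).
1 of 2 constraints hold, so this profile is not an equilibrium.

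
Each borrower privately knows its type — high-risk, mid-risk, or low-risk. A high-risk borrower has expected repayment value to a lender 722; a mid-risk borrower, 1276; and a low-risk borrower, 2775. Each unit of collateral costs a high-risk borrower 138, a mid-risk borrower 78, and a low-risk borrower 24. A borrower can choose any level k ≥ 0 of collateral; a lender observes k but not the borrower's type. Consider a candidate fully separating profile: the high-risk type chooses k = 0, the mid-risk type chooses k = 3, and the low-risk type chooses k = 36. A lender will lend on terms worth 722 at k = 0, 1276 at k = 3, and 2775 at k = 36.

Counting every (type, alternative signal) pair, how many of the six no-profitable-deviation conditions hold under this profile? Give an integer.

5

Mid-risk (own payoff 1276 − 78×3 = 1042): to k=0 gives 722 → no gain ✓; to k=36 gives 2775 − 78×36 = -33 → no gain ✓.
Low-risk (own payoff 2775 − 24×36 = 1911): to k=0 gives 722 → no gain ✓; to k=3 gives 1276 − 24×3 = 1204 → no gain ✓.
High-risk (own payoff 722): to k=3 gives 1276 − 138×3 = 862 → profitable ✗; to k=36 gives 2775 − 138×36 = -2193 → no gain ✓.
5 of the 6 constraints hold; not an equilibrium.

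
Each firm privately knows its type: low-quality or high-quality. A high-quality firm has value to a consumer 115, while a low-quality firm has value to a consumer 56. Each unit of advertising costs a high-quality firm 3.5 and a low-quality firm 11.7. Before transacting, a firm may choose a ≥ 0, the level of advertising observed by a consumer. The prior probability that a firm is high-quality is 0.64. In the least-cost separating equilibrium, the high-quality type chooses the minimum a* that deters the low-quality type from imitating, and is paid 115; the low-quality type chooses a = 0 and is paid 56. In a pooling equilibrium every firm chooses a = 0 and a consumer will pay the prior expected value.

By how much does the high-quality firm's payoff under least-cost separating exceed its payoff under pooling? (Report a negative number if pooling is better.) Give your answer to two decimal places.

Least-cost separating signal: a* solves 56 = 115 − 11.7·a*, so a* = (115 − 56)/11.7 ≈ 5.0427.
High-quality type's separating payoff: 115 − 3.5 × a* = 115 − 3.5 × (115 − 56)/11.7 = 115 − 206.5/11.7 ≈ 97.3504.
Pooling payoff: 0.64 × 115 + 0.36 × 56 = 93.76.
Difference: 97.3504 − 93.76 = 3.5904, i.e. 3.59 to two decimal places.
The high-quality type prefers to separate.

3.59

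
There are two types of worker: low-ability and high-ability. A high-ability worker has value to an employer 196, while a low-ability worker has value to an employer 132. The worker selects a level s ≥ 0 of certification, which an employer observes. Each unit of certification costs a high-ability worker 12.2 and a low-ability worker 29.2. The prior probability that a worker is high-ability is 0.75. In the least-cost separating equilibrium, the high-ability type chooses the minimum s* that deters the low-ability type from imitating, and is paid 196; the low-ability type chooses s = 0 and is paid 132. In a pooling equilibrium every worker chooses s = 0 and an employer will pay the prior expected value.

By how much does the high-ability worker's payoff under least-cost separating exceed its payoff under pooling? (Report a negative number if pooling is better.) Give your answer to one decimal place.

Least-cost separating signal: s* solves 132 = 196 − 29.2·s*, so s* = (196 − 132)/29.2 ≈ 2.1918.
High-ability type's separating payoff: 196 − 12.2 × s* = 196 − 12.2 × (196 − 132)/29.2 = 196 − 780.8/29.2 ≈ 169.260.
Pooling payoff: 0.75 × 196 + 0.25 × 132 = 180.
Difference: 169.260 − 180 = -10.74, i.e. -10.7 to one decimal place.
The high-ability type would prefer the pooling outcome.

-10.7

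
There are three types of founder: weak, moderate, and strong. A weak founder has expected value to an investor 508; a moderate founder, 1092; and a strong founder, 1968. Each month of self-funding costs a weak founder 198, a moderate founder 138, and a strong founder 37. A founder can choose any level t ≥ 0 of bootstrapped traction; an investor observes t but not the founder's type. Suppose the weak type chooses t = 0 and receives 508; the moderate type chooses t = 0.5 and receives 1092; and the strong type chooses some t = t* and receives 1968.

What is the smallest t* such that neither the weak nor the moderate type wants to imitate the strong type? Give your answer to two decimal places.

7.37

Moderate type (on-path payoff 1092 − 138×0.5 = 1023) won't mimic when 1023 ≥ 1968 − 138·t*, i.e. t* ≥ 6.85.
Weak type (on-path payoff 508) won't mimic when 508 ≥ 1968 − 198·t*, i.e. t* ≥ 7.37.
Both must hold, so t* = max(7.37, 6.85) = 7.37. The weak type's constraint binds.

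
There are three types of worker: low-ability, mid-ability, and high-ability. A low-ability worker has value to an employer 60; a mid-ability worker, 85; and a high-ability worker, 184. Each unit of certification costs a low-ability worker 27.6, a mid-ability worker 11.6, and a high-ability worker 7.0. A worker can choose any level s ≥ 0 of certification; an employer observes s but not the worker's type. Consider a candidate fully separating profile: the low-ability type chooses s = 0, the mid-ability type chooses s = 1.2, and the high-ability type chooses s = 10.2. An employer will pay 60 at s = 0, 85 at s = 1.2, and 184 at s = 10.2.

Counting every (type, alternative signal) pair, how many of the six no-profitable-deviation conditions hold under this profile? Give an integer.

6

Mid-ability (own payoff 85 − 11.6×1.2 = 71.08): to s=0 gives 60 → no gain ✓; to s=10.2 gives 184 − 11.6×10.2 = 65.68 → no gain ✓.
Low-ability (own payoff 60): to s=1.2 gives 85 − 27.6×1.2 = 51.88 → no gain ✓; to s=10.2 gives 184 − 27.6×10.2 = -97.52 → no gain ✓.
High-ability (own payoff 184 − 7.0×10.2 = 112.6): to s=0 gives 60 → no gain ✓; to s=1.2 gives 85 − 7.0×1.2 = 76.6 → no gain ✓.
6 of the 6 constraints hold; this profile is a separating equilibrium.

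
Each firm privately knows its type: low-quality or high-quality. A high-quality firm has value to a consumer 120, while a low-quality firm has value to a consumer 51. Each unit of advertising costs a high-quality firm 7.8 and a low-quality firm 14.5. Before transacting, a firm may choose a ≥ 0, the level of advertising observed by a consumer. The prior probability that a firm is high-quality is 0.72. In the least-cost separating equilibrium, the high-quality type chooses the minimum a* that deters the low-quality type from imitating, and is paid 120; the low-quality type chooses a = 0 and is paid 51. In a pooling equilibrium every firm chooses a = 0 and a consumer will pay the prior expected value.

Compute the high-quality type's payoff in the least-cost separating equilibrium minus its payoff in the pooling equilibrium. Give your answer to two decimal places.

-17.80

Least-cost separating signal: a* solves 51 = 120 − 14.5·a*, so a* = (120 − 51)/14.5 ≈ 4.7586.
High-quality type's separating payoff: 120 − 7.8 × a* = 120 − 7.8 × (120 − 51)/14.5 = 120 − 538.2/14.5 ≈ 82.8828.
Pooling payoff: 0.72 × 120 + 0.28 × 51 = 100.68.
Difference: 82.8828 − 100.68 = -17.7972, i.e. -17.80 to two decimal places.
The high-quality type would prefer the pooling outcome.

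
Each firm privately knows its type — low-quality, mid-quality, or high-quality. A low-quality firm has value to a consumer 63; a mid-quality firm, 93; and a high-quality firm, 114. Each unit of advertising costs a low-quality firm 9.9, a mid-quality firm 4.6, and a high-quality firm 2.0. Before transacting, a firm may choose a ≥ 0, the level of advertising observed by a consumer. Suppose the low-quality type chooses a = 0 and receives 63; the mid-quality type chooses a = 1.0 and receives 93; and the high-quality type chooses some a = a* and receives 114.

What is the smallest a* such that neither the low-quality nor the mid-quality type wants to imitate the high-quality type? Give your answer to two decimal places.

Low-quality type (on-path payoff 63) won't mimic when 63 ≥ 114 − 9.9·a*, i.e. a* ≥ 5.15.
Mid-quality type (on-path payoff 93 − 4.6×1.0 = 88.4) won't mimic when 88.4 ≥ 114 − 4.6·a*, i.e. a* ≥ 5.57.
Both must hold, so a* = max(5.15, 5.57) = 5.57. The mid-quality type's constraint binds.

5.57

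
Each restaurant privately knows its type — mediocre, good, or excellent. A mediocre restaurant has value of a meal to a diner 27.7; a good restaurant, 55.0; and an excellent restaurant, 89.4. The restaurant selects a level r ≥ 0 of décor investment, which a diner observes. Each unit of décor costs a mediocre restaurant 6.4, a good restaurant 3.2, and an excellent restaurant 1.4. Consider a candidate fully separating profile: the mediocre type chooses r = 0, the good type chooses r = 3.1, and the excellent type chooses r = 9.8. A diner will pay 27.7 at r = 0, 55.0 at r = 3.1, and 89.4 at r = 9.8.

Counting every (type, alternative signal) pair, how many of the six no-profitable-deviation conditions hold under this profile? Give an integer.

Mediocre (own payoff 27.7): to r=3.1 gives 55.0 − 6.4×3.1 = 35.16 → profitable ✗; to r=9.8 gives 89.4 − 6.4×9.8 = 26.68 → no gain ✓.
Good (own payoff 55.0 − 3.2×3.1 = 45.08): to r=0 gives 27.7 → no gain ✓; to r=9.8 gives 89.4 − 3.2×9.8 = 58.04 → profitable ✗.
Excellent (own payoff 89.4 − 1.4×9.8 = 75.68): to r=0 gives 27.7 → no gain ✓; to r=3.1 gives 55.0 − 1.4×3.1 = 50.66 → no gain ✓.
4 of the 6 constraints hold; not an equilibrium.

4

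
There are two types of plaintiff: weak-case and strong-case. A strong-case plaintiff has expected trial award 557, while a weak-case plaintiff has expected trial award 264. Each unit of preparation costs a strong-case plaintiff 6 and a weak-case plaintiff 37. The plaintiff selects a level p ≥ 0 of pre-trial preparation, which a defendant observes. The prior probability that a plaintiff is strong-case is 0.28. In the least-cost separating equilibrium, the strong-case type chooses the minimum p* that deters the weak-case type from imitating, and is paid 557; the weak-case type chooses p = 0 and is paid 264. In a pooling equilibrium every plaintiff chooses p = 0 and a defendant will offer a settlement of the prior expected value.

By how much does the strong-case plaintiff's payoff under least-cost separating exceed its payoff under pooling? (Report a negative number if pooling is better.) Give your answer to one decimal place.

Least-cost separating signal: p* solves 264 = 557 − 37·p*, so p* = (557 − 264)/37 ≈ 7.9189.
Strong-case type's separating payoff: 557 − 6 × p* = 557 − 6 × (557 − 264)/37 = 557 − 1758/37 ≈ 509.486.
Pooling payoff: 0.28 × 557 + 0.72 × 264 = 346.04.
Difference: 509.486 − 346.04 = 163.446, i.e. 163.4 to one decimal place.
The strong-case type prefers to separate.

163.4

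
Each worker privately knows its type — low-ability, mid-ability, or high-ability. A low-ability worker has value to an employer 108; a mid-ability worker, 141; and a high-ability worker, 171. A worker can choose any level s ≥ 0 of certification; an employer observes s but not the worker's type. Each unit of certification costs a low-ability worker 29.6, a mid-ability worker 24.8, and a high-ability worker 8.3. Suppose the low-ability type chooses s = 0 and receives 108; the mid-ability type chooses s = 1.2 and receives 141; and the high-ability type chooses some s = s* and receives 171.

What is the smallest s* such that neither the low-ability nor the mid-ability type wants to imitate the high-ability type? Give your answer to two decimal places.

2.41

Low-ability type (on-path payoff 108) won't mimic when 108 ≥ 171 − 29.6·s*, i.e. s* ≥ 2.13.
Mid-ability type (on-path payoff 141 − 24.8×1.2 = 111.24) won't mimic when 111.24 ≥ 171 − 24.8·s*, i.e. s* ≥ 2.41.
Both must hold, so s* = max(2.13, 2.41) = 2.41. The mid-ability type's constraint binds.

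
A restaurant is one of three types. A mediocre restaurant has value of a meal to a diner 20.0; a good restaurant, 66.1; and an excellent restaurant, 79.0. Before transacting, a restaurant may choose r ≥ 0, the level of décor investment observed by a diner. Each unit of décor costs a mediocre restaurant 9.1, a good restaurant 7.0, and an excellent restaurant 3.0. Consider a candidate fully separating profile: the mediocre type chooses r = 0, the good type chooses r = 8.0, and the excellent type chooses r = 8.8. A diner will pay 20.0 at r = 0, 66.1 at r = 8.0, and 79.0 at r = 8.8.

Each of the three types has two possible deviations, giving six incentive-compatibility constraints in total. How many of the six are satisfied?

4

Excellent (own payoff 79.0 − 3.0×8.8 = 52.6): to r=0 gives 20.0 → no gain ✓; to r=8.0 gives 66.1 − 3.0×8.0 = 42.1 → no gain ✓.
Mediocre (own payoff 20.0): to r=8.0 gives 66.1 − 9.1×8.0 = -6.7 → no gain ✓; to r=8.8 gives 79.0 − 9.1×8.8 = -1.08 → no gain ✓.
Good (own payoff 66.1 − 7.0×8.0 = 10.1): to r=0 gives 20.0 → profitable ✗; to r=8.8 gives 79.0 − 7.0×8.8 = 17.4 → profitable ✗.
4 of the 6 constraints hold; not an equilibrium.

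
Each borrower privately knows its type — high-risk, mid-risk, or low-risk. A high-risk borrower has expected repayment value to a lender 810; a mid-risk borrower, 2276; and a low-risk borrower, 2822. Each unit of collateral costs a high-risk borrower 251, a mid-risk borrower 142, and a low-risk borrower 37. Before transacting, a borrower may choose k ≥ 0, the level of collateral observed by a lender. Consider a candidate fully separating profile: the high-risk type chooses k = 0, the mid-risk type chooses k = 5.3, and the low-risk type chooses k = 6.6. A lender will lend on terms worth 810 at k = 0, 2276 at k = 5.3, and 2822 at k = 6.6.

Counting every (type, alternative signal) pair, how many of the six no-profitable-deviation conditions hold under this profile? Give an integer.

Low-risk (own payoff 2822 − 37×6.6 = 2577.8): to k=0 gives 810 → no gain ✓; to k=5.3 gives 2276 − 37×5.3 = 2079.9 → no gain ✓.
High-risk (own payoff 810): to k=5.3 gives 2276 − 251×5.3 = 945.7 → profitable ✗; to k=6.6 gives 2822 − 251×6.6 = 1165.4 → profitable ✗.
Mid-risk (own payoff 2276 − 142×5.3 = 1523.4): to k=0 gives 810 → no gain ✓; to k=6.6 gives 2822 − 142×6.6 = 1884.8 → profitable ✗.
3 of the 6 constraints hold; not an equilibrium.

3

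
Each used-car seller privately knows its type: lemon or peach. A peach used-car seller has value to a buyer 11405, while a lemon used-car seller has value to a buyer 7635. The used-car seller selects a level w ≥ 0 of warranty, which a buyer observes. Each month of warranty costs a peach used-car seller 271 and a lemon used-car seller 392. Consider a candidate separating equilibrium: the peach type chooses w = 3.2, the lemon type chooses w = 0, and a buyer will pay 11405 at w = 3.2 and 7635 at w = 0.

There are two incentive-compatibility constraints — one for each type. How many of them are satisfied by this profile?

1

Lemon type: stay at 0 → 7635; mimic → 11405 − 392 × 3.2 = 10150.6. IC fails (7635 < 10150.6).
Peach type: signal → 11405 − 271 × 3.2 = 10537.8; deviate to 0 → 7635. IC holds (10537.8 ≥ 7635).
1 of 2 constraints hold, so this profile is not an equilibrium.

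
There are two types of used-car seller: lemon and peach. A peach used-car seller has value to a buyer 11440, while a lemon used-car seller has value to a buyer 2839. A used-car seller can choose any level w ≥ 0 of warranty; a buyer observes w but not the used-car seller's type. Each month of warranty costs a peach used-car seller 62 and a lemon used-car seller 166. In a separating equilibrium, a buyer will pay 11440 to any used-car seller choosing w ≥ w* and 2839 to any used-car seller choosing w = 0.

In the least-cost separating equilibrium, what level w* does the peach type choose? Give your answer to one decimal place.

51.8

A lemon used-car seller choosing w = 0 receives 2839.
Imitating at w* instead would pay 11440 at cost 166·w*, netting 11440 − 166·w*.
Indifference: 2839 = 11440 − 166·w*, so w* = (11440 − 2839) / 166 ≈ 51.8.
This is the lemon type's binding incentive-compatibility constraint; any w ≥ 51.8 sustains separation on that side.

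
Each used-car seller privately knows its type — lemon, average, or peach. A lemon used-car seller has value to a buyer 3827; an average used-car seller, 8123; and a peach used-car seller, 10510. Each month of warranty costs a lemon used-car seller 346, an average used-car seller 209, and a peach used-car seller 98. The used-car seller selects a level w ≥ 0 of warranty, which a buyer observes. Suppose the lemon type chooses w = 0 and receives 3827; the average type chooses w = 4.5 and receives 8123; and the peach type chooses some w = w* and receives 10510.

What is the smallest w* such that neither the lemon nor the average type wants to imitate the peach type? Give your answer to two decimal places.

19.32

Average type (on-path payoff 8123 − 209×4.5 = 7182.5) won't mimic when 7182.5 ≥ 10510 − 209·w*, i.e. w* ≥ 15.92.
Lemon type (on-path payoff 3827) won't mimic when 3827 ≥ 10510 − 346·w*, i.e. w* ≥ 19.32.
Both must hold, so w* = max(19.32, 15.92) = 19.32. The lemon type's constraint binds.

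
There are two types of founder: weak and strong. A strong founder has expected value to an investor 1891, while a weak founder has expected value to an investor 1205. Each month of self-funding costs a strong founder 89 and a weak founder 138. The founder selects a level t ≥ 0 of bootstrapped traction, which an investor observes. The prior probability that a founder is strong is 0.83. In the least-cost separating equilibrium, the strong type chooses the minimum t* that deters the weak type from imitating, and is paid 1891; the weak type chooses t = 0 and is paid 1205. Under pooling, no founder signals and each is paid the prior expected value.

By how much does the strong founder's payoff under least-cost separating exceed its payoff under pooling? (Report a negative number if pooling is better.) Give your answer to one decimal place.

Least-cost separating signal: t* solves 1205 = 1891 − 138·t*, so t* = (1891 − 1205)/138 ≈ 4.9710.
Strong type's separating payoff: 1891 − 89 × t* = 1891 − 89 × (1891 − 1205)/138 = 1891 − 61054/138 ≈ 1448.580.
Pooling payoff: 0.83 × 1891 + 0.17 × 1205 = 1774.38.
Difference: 1448.580 − 1774.38 = -325.8.
The strong type would prefer the pooling outcome.

-325.8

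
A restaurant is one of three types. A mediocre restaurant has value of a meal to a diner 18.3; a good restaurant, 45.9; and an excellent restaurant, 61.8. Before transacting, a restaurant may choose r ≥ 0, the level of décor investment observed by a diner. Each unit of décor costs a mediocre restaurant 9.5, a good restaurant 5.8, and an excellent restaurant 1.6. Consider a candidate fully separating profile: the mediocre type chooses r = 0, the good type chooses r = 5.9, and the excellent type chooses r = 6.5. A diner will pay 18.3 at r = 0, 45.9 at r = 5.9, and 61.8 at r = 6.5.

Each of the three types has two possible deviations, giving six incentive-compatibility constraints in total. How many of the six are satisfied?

Excellent (own payoff 61.8 − 1.6×6.5 = 51.4): to r=0 gives 18.3 → no gain ✓; to r=5.9 gives 45.9 − 1.6×5.9 = 36.46 → no gain ✓.
Mediocre (own payoff 18.3): to r=5.9 gives 45.9 − 9.5×5.9 = -10.15 → no gain ✓; to r=6.5 gives 61.8 − 9.5×6.5 = 0.05 → no gain ✓.
Good (own payoff 45.9 − 5.8×5.9 = 11.68): to r=0 gives 18.3 → profitable ✗; to r=6.5 gives 61.8 − 5.8×6.5 = 24.1 → profitable ✗.
4 of the 6 constraints hold; not an equilibrium.

4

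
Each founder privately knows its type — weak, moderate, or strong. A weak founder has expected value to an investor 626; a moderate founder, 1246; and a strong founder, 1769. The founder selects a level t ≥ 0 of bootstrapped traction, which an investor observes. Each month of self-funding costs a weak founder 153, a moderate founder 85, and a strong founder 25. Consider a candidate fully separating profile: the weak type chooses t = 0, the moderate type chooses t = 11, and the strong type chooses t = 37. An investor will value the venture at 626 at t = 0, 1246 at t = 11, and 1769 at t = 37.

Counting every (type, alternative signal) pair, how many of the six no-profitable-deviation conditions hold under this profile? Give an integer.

4

Strong (own payoff 1769 − 25×37 = 844): to t=0 gives 626 → no gain ✓; to t=11 gives 1246 − 25×11 = 971 → profitable ✗.
Moderate (own payoff 1246 − 85×11 = 311): to t=0 gives 626 → profitable ✗; to t=37 gives 1769 − 85×37 = -1376 → no gain ✓.
Weak (own payoff 626): to t=11 gives 1246 − 153×11 = -437 → no gain ✓; to t=37 gives 1769 − 153×37 = -3892 → no gain ✓.
4 of the 6 constraints hold; not an equilibrium.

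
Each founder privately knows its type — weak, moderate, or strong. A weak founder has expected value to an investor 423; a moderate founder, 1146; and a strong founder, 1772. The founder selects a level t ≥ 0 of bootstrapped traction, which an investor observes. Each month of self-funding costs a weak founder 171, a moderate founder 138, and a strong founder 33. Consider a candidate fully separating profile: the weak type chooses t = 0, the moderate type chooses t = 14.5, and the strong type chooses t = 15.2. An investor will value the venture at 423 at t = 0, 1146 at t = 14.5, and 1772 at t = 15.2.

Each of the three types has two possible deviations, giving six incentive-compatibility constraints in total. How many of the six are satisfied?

4

Strong (own payoff 1772 − 33×15.2 = 1270.4): to t=0 gives 423 → no gain ✓; to t=14.5 gives 1146 − 33×14.5 = 667.5 → no gain ✓.
Moderate (own payoff 1146 − 138×14.5 = -855): to t=0 gives 423 → profitable ✗; to t=15.2 gives 1772 − 138×15.2 = -325.6 → profitable ✗.
Weak (own payoff 423): to t=14.5 gives 1146 − 171×14.5 = -1333.5 → no gain ✓; to t=15.2 gives 1772 − 171×15.2 = -827.2 → no gain ✓.
4 of the 6 constraints hold; not an equilibrium.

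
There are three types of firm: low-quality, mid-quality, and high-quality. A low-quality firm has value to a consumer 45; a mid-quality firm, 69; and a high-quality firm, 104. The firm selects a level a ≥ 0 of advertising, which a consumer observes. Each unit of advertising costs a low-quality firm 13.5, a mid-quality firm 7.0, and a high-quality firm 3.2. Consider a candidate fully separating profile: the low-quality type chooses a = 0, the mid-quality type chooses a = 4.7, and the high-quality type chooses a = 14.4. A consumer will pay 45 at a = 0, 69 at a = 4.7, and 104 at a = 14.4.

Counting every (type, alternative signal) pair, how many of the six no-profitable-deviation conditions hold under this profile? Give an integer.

5

High-quality (own payoff 104 − 3.2×14.4 = 57.92): to a=0 gives 45 → no gain ✓; to a=4.7 gives 69 − 3.2×4.7 = 53.96 → no gain ✓.
Mid-quality (own payoff 69 − 7.0×4.7 = 36.1): to a=0 gives 45 → profitable ✗; to a=14.4 gives 104 − 7.0×14.4 = 3.2 → no gain ✓.
Low-quality (own payoff 45): to a=4.7 gives 69 − 13.5×4.7 = 5.55 → no gain ✓; to a=14.4 gives 104 − 13.5×14.4 = -90.4 → no gain ✓.
5 of the 6 constraints hold; not an equilibrium.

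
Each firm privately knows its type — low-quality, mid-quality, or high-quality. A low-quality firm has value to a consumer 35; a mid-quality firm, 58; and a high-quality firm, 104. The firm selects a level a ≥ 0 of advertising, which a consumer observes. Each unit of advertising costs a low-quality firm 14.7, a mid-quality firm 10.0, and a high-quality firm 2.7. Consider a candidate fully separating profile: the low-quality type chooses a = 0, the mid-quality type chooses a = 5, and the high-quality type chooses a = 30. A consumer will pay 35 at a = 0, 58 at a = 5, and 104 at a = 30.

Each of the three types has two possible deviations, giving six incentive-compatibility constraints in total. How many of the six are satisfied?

3

Mid-quality (own payoff 58 − 10.0×5 = 8): to a=0 gives 35 → profitable ✗; to a=30 gives 104 − 10.0×30 = -196 → no gain ✓.
High-quality (own payoff 104 − 2.7×30 = 23): to a=0 gives 35 → profitable ✗; to a=5 gives 58 − 2.7×5 = 44.5 → profitable ✗.
Low-quality (own payoff 35): to a=5 gives 58 − 14.7×5 = -15.5 → no gain ✓; to a=30 gives 104 − 14.7×30 = -337 → no gain ✓.
3 of the 6 constraints hold; not an equilibrium.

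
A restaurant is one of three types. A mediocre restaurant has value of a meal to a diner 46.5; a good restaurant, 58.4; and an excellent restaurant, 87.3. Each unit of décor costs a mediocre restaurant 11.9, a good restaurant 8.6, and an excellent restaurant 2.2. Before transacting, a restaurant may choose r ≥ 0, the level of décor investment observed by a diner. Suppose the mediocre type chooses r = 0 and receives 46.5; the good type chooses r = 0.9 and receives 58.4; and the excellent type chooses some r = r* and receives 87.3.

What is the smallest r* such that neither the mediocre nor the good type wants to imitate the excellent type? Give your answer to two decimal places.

4.26

Good type (on-path payoff 58.4 − 8.6×0.9 = 50.66) won't mimic when 50.66 ≥ 87.3 − 8.6·r*, i.e. r* ≥ 4.26.
Mediocre type (on-path payoff 46.5) won't mimic when 46.5 ≥ 87.3 − 11.9·r*, i.e. r* ≥ 3.43.
Both must hold, so r* = max(3.43, 4.26) = 4.26. The good type's constraint binds.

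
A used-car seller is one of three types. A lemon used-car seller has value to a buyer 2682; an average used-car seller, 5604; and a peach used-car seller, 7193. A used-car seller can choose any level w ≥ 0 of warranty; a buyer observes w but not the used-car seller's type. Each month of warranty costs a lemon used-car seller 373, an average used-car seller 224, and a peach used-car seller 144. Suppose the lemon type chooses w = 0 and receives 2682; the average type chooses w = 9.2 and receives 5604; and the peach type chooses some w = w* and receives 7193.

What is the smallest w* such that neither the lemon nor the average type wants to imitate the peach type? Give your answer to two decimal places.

16.29

Average type (on-path payoff 5604 − 224×9.2 = 3543.2) won't mimic when 3543.2 ≥ 7193 − 224·w*, i.e. w* ≥ 16.29.
Lemon type (on-path payoff 2682) won't mimic when 2682 ≥ 7193 − 373·w*, i.e. w* ≥ 12.09.
Both must hold, so w* = max(12.09, 16.29) = 16.29. The average type's constraint binds.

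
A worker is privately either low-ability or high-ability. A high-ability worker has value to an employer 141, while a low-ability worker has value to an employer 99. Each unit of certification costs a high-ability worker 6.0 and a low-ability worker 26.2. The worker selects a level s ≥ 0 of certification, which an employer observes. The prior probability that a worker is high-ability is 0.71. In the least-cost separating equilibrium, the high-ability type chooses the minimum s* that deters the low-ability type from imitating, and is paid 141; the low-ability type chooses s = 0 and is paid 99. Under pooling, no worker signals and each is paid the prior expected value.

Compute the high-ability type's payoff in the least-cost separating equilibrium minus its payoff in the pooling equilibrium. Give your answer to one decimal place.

2.6

Least-cost separating signal: s* solves 99 = 141 − 26.2·s*, so s* = (141 − 99)/26.2 ≈ 1.6031.
High-ability type's separating payoff: 141 − 6.0 × s* = 141 − 6.0 × (141 − 99)/26.2 = 141 − 252/26.2 ≈ 131.382.
Pooling payoff: 0.71 × 141 + 0.29 × 99 = 128.82.
Difference: 131.382 − 128.82 = 2.562, i.e. 2.6 to one decimal place.
The high-ability type prefers to separate.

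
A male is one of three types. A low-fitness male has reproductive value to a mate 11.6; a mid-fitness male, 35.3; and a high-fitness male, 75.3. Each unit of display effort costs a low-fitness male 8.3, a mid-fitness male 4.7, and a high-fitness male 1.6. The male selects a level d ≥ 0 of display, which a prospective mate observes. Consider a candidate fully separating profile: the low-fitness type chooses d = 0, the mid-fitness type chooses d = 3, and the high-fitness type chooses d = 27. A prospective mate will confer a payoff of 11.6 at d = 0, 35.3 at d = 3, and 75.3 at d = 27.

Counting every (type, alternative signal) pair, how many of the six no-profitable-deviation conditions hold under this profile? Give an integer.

6

Mid-fitness (own payoff 35.3 − 4.7×3 = 21.2): to d=0 gives 11.6 → no gain ✓; to d=27 gives 75.3 − 4.7×27 = -51.6 → no gain ✓.
High-fitness (own payoff 75.3 − 1.6×27 = 32.1): to d=0 gives 11.6 → no gain ✓; to d=3 gives 35.3 − 1.6×3 = 30.5 → no gain ✓.
Low-fitness (own payoff 11.6): to d=3 gives 35.3 − 8.3×3 = 10.4 → no gain ✓; to d=27 gives 75.3 − 8.3×27 = -148.8 → no gain ✓.
6 of the 6 constraints hold; this profile is a separating equilibrium.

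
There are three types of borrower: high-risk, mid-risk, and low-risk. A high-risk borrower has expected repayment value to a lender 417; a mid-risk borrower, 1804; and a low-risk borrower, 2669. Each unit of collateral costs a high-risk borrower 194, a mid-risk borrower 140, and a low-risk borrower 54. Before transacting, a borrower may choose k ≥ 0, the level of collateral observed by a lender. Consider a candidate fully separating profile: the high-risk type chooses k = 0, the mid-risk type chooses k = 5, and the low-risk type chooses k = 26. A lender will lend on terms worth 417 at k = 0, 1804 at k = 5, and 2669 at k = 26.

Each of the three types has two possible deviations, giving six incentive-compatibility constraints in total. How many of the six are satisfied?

High-risk (own payoff 417): to k=5 gives 1804 − 194×5 = 834 → profitable ✗; to k=26 gives 2669 − 194×26 = -2375 → no gain ✓.
Low-risk (own payoff 2669 − 54×26 = 1265): to k=0 gives 417 → no gain ✓; to k=5 gives 1804 − 54×5 = 1534 → profitable ✗.
Mid-risk (own payoff 1804 − 140×5 = 1104): to k=0 gives 417 → no gain ✓; to k=26 gives 2669 − 140×26 = -971 → no gain ✓.
4 of the 6 constraints hold; not an equilibrium.

4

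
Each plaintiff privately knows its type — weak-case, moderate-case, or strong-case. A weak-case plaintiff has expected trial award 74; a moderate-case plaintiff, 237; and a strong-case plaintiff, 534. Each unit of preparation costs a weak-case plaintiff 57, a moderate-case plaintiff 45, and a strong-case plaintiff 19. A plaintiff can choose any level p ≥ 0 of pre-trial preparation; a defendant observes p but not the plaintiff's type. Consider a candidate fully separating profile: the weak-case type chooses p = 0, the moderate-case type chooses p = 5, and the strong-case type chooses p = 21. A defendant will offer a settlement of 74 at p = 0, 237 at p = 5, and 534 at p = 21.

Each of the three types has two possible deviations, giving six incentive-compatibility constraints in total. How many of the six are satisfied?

4

Moderate-case (own payoff 237 − 45×5 = 12): to p=0 gives 74 → profitable ✗; to p=21 gives 534 − 45×21 = -411 → no gain ✓.
Weak-case (own payoff 74): to p=5 gives 237 − 57×5 = -48 → no gain ✓; to p=21 gives 534 − 57×21 = -663 → no gain ✓.
Strong-case (own payoff 534 − 19×21 = 135): to p=0 gives 74 → no gain ✓; to p=5 gives 237 − 19×5 = 142 → profitable ✗.
4 of the 6 constraints hold; not an equilibrium.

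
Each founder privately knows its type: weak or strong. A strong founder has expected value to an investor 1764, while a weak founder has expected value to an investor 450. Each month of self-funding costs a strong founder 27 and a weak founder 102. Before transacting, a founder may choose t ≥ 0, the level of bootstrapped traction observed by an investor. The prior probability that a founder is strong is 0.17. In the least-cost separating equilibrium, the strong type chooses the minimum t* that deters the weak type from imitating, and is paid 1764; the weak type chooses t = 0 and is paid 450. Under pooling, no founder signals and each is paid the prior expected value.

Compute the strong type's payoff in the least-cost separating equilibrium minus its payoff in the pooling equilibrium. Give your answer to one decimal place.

Least-cost separating signal: t* solves 450 = 1764 − 102·t*, so t* = (1764 − 450)/102 ≈ 12.8824.
Strong type's separating payoff: 1764 − 27 × t* = 1764 − 27 × (1764 − 450)/102 = 1764 − 35478/102 ≈ 1416.176.
Pooling payoff: 0.17 × 1764 + 0.83 × 450 = 673.38.
Difference: 1416.176 − 673.38 = 742.796, i.e. 742.8 to one decimal place.
The strong type prefers to separate.

742.8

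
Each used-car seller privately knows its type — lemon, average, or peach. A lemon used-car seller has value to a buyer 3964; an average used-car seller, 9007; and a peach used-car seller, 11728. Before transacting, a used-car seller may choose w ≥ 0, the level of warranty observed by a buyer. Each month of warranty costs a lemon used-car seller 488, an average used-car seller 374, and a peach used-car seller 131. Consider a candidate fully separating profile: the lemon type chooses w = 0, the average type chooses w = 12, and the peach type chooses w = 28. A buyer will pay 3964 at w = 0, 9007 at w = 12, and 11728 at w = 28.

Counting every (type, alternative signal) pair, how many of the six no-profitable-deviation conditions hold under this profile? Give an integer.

Peach (own payoff 11728 − 131×28 = 8060): to w=0 gives 3964 → no gain ✓; to w=12 gives 9007 − 131×12 = 7435 → no gain ✓.
Average (own payoff 9007 − 374×12 = 4519): to w=0 gives 3964 → no gain ✓; to w=28 gives 11728 − 374×28 = 1256 → no gain ✓.
Lemon (own payoff 3964): to w=12 gives 9007 − 488×12 = 3151 → no gain ✓; to w=28 gives 11728 − 488×28 = -1936 → no gain ✓.
6 of the 6 constraints hold; this profile is a separating equilibrium.

6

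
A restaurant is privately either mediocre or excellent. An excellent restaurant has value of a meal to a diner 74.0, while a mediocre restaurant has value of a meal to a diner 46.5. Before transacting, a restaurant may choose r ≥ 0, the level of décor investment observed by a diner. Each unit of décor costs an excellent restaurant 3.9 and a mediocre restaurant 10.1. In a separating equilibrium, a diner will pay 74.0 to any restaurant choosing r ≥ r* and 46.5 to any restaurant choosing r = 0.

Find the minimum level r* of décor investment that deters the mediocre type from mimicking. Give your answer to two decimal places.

A mediocre restaurant choosing r = 0 receives 46.5.
Imitating at r* instead would pay 74.0 at cost 10.1·r*, netting 74.0 − 10.1·r*.
Indifference: 46.5 = 74.0 − 10.1·r*, so r* = (74.0 − 46.5) / 10.1 ≈ 2.72.
This is the mediocre type's binding incentive-compatibility constraint; any r ≥ 2.72 sustains separation on that side.

2.72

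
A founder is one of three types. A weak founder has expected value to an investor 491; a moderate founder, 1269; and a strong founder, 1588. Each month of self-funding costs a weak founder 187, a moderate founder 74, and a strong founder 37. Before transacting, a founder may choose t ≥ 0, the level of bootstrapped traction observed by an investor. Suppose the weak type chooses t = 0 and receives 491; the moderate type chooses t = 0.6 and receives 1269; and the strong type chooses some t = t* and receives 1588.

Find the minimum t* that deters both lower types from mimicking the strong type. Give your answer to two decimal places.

Moderate type (on-path payoff 1269 − 74×0.6 = 1224.6) won't mimic when 1224.6 ≥ 1588 − 74·t*, i.e. t* ≥ 4.91.
Weak type (on-path payoff 491) won't mimic when 491 ≥ 1588 − 187·t*, i.e. t* ≥ 5.87.
Both must hold, so t* = max(5.87, 4.91) = 5.87. The weak type's constraint binds.

5.87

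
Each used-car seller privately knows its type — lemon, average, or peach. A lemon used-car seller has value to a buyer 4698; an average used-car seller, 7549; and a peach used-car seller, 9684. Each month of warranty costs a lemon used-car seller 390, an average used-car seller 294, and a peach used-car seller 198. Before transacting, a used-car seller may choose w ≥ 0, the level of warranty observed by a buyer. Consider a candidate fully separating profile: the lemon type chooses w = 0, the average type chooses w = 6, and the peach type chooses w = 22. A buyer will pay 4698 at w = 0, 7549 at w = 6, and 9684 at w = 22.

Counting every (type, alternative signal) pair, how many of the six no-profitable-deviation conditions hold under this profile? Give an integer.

4

Lemon (own payoff 4698): to w=6 gives 7549 − 390×6 = 5209 → profitable ✗; to w=22 gives 9684 − 390×22 = 1104 → no gain ✓.
Average (own payoff 7549 − 294×6 = 5785): to w=0 gives 4698 → no gain ✓; to w=22 gives 9684 − 294×22 = 3216 → no gain ✓.
Peach (own payoff 9684 − 198×22 = 5328): to w=0 gives 4698 → no gain ✓; to w=6 gives 7549 − 198×6 = 6361 → profitable ✗.
4 of the 6 constraints hold; not an equilibrium.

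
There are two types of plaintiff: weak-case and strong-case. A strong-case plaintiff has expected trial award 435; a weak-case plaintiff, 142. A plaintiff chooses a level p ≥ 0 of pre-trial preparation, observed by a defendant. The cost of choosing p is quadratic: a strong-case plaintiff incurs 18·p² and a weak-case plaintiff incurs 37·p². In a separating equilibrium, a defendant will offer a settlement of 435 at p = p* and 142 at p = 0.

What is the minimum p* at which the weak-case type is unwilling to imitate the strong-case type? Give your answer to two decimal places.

The weak-case type at p = 0 receives 142; imitating at p* yields 435 − 37·p*².
Indifference: 142 = 435 − 37·p*², so p*² = (435 − 142) / 37 ≈ 7.9189.
p* = √7.9189 ≈ 2.81.

2.81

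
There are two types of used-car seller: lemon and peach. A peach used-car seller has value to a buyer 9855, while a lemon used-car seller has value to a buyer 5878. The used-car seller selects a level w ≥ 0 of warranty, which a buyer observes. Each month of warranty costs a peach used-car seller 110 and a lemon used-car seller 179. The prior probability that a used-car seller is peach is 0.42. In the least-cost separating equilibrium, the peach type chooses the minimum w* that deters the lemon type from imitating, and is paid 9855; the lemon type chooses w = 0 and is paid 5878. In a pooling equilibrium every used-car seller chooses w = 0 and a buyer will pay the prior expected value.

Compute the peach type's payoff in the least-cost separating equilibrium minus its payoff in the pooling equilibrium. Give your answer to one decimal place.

-137.3

Least-cost separating signal: w* solves 5878 = 9855 − 179·w*, so w* = (9855 − 5878)/179 ≈ 22.2179.
Peach type's separating payoff: 9855 − 110 × w* = 9855 − 110 × (9855 − 5878)/179 = 9855 − 437470/179 ≈ 7411.034.
Pooling payoff: 0.42 × 9855 + 0.58 × 5878 = 7548.34.
Difference: 7411.034 − 7548.34 = -137.306, i.e. -137.3 to one decimal place.
The peach type would prefer the pooling outcome.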